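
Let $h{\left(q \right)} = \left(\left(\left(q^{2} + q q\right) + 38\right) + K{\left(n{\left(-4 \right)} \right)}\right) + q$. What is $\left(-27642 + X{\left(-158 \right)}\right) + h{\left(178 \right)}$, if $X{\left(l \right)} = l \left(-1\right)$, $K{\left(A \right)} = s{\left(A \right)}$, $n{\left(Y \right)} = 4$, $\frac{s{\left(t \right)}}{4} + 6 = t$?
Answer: $36092$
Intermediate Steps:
$s{\left(t \right)} = -24 + 4 t$
$K{\left(A \right)} = -24 + 4 A$
$X{\left(l \right)} = - l$
$h{\left(q \right)} = 30 + q + 2 q^{2}$ ($h{\left(q \right)} = \left(\left(\left(q^{2} + q q\right) + 38\right) + \left(-24 + 4 \cdot 4\right)\right) + q = \left(\left(\left(q^{2} + q^{2}\right) + 38\right) + \left(-24 + 16\right)\right) + q = \left(\left(2 q^{2} + 38\right) - 8\right) + q = \left(\left(38 + 2 q^{2}\right) - 8\right) + q = \left(30 + 2 q^{2}\right) + q = 30 + q + 2 q^{2}$)
$\left(-27642 + X{\left(-158 \right)}\right) + h{\left(178 \right)} = \left(-27642 - -158\right) + \left(30 + 178 + 2 \cdot 178^{2}\right) = \left(-27642 + 158\right) + \left(30 + 178 + 2 \cdot 31684\right) = -27484 + \left(30 + 178 + 63368\right) = -27484 + 63576 = 36092$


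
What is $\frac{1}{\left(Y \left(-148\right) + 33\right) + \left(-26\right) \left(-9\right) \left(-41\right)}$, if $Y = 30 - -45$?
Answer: $- \frac{1}{20661} \approx -4.84 \cdot 10^{-5}$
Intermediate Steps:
$Y = 75$ ($Y = 30 + 45 = 75$)
$\frac{1}{\left(Y \left(-148\right) + 33\right) + \left(-26\right) \left(-9\right) \left(-41\right)} = \frac{1}{\left(75 \left(-148\right) + 33\right) + \left(-26\right) \left(-9\right) \left(-41\right)} = \frac{1}{\left(-11100 + 33\right) + 234 \left(-41\right)} = \frac{1}{-11067 - 9594} = \frac{1}{-20661} = - \frac{1}{20661}$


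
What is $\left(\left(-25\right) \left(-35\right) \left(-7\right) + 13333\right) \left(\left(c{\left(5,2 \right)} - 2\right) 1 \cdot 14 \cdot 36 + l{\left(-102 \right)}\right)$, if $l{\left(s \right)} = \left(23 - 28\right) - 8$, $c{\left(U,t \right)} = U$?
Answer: $10804792$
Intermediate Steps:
$l{\left(s \right)} = -13$ ($l{\left(s \right)} = -5 - 8 = -13$)
$\left(\left(-25\right) \left(-35\right) \left(-7\right) + 13333\right) \left(\left(c{\left(5,2 \right)} - 2\right) 1 \cdot 14 \cdot 36 + l{\left(-102 \right)}\right) = \left(\left(-25\right) \left(-35\right) \left(-7\right) + 13333\right) \left(\left(5 - 2\right) 1 \cdot 14 \cdot 36 - 13\right) = \left(875 \left(-7\right) + 13333\right) \left(3 \cdot 1 \cdot 14 \cdot 36 - 13\right) = \left(-6125 + 13333\right) \left(3 \cdot 14 \cdot 36 - 13\right) = 7208 \left(42 \cdot 36 - 13\right) = 7208 \left(1512 - 13\right) = 7208 \cdot 1499 = 10804792$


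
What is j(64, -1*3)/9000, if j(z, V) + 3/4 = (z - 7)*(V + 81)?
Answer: 5927/12000 ≈ 0.49392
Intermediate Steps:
j(z, V) = -3/4 + (-7 + z)*(81 + V) (j(z, V) = -3/4 + (z - 7)*(V + 81) = -3/4 + (-7 + z)*(81 + V))
j(64, -1*3)/9000 = (-2271/4 - (-7)*3 + 81*64 - 1*3*64)/9000 = (-2271/4 - 7*(-3) + 5184 - 3*64)*(1/9000) = (-2271/4 + 21 + 5184 - 192)*(1/9000) = (17781/4)*(1/9000) = 5927/12000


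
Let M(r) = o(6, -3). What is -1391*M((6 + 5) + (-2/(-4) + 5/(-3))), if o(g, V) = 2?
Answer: -2782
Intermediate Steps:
M(r) = 2
-1391*M((6 + 5) + (-2/(-4) + 5/(-3))) = -1391*2 = -2782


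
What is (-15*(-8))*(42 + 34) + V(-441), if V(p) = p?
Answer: 8679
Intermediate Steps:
(-15*(-8))*(42 + 34) + V(-441) = (-15*(-8))*(42 + 34) - 441 = 120*76 - 441 = 9120 - 441 = 8679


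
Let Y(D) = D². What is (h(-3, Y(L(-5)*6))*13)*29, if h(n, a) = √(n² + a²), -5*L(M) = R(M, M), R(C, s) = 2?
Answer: 1131*√2929/25 ≈ 2448.4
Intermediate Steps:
L(M) = -⅖ (L(M) = -⅕*2 = -⅖)
h(n, a) = √(a² + n²)
(h(-3, Y(L(-5)*6))*13)*29 = (√(((-⅖*6)²)² + (-3)²)*13)*29 = (√(((-12/5)²)² + 9)*13)*29 = (√((144/25)² + 9)*13)*29 = (√(20736/625 + 9)*13)*29 = (√(26361/625)*13)*29 = ((3*√2929/25)*13)*29 = (39*√2929/25)*29 = 1131*√2929/25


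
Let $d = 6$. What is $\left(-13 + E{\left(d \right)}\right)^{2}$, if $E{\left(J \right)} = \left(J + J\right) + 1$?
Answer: $0$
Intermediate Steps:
$E{\left(J \right)} = 1 + 2 J$ ($E{\left(J \right)} = 2 J + 1 = 1 + 2 J$)
$\left(-13 + E{\left(d \right)}\right)^{2} = \left(-13 + \left(1 + 2 \cdot 6\right)\right)^{2} = \left(-13 + \left(1 + 12\right)\right)^{2} = \left(-13 + 13\right)^{2} = 0^{2} = 0$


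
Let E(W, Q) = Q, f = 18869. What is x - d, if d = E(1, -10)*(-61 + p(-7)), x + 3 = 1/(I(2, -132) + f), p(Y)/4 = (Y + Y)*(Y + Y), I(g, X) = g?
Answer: 136380718/18871 ≈ 7227.0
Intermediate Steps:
p(Y) = 16*Y² (p(Y) = 4*((Y + Y)*(Y + Y)) = 4*((2*Y)*(2*Y)) = 4*(4*Y²) = 16*Y²)
x = -56612/18871 (x = -3 + 1/(2 + 18869) = -3 + 1/18871 = -56612/18871 ≈ -2.9999)
d = -7230 (d = -10*(-61 + 16*(-7)²) = -10*(-61 + 16*49) = -10*(-61 + 784) = -10*723 = -7230)
x - d = -56612/18871 - 1*(-7230) = -56612/18871 + 7230 = 136380718/18871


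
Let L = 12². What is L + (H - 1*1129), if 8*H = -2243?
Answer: -10123/8 ≈ -1265.4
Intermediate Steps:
H = -2243/8 (H = (⅛)*(-2243) = -2243/8 ≈ -280.38)
L = 144
L + (H - 1*1129) = 144 + (-2243/8 - 1*1129) = 144 + (-2243/8 - 1129) = 144 - 11275/8 = -10123/8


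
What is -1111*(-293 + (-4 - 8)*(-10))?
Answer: 192203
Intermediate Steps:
-1111*(-293 + (-4 - 8)*(-10)) = -1111*(-293 - 12*(-10)) = -1111*(-293 + 120) = -1111*(-173) = 192203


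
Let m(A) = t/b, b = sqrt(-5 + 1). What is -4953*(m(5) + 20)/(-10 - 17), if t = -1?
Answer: 33020/9 + 1651*I/18 ≈ 3668.9 + 91.722*I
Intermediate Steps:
b = 2*I (b = sqrt(-4) = 2*I ≈ 2.0*I)
m(A) = I/2 (m(A) = -1/(2*I) = -(-1)*I/2 = I/2)
-4953*(m(5) + 20)/(-10 - 17) = -4953*(I/2 + 20)/(-10 - 17) = -4953*(20 + I/2)/(-27) = -4953*(20 + I/2)*(-1)/27 = -4953*(-20/27 - I/54) = 33020/9 + 1651*I/18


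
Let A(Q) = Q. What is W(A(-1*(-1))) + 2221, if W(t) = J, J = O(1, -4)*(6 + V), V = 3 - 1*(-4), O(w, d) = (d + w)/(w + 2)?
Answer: 2208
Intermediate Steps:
O(w, d) = (d + w)/(2 + w)
V = 7 (V = 3 + 4 = 7)
J = -13 (J = ((-4 + 1)/(2 + 1))*(6 + 7) = (-3/3)*13 = ((⅓)*(-3))*13 = -1*13 = -13)
W(t) = -13
W(A(-1*(-1))) + 2221 = -13 + 2221 = 2208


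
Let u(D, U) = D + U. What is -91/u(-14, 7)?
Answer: 13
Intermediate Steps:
-91/u(-14, 7) = -91/(-14 + 7) = -91/(-7) = -91*(-⅐) = 13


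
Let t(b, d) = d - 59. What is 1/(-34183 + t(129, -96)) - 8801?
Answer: -302208739/34338 ≈ -8801.0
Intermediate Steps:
t(b, d) = -59 + d
1/(-34183 + t(129, -96)) - 8801 = 1/(-34183 + (-59 - 96)) - 8801 = 1/(-34183 - 155) - 8801 = 1/(-34338) - 8801 = -1/34338 - 8801 = -302208739/34338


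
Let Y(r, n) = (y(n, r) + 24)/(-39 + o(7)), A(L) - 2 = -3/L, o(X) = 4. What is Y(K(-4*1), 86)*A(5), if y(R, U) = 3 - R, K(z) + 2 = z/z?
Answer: 59/25 ≈ 2.3600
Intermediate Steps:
K(z) = -1 (K(z) = -2 + z/z = -2 + 1 = -1)
A(L) = 2 - 3/L
Y(r, n) = -27/35 + n/35 (Y(r, n) = ((3 - n) + 24)/(-39 + 4) = (27 - n)/(-35) = (27 - n)*(-1/35) = -27/35 + n/35)
Y(K(-4*1), 86)*A(5) = (-27/35 + (1/35)*86)*(2 - 3/5) = (-27/35 + 86/35)*(2 - 3*1/5) = 59*(2 - 3/5)/35 = (59/35)*(7/5) = 59/25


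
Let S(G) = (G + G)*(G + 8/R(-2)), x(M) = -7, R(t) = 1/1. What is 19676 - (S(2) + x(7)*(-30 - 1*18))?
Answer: 19300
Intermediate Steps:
R(t) = 1
S(G) = 2*G*(8 + G) (S(G) = (G + G)*(G + 8/1) = (2*G)*(G + 8*1) = (2*G)*(G + 8) = (2*G)*(8 + G) = 2*G*(8 + G))
19676 - (S(2) + x(7)*(-30 - 1*18)) = 19676 - (2*2*(8 + 2) - 7*(-30 - 1*18)) = 19676 - (2*2*10 - 7*(-30 - 18)) = 19676 - (40 - 7*(-48)) = 19676 - (40 + 336) = 19676 - 1*376 = 19676 - 376 = 19300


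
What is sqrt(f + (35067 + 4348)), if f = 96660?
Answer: 5*sqrt(5443) ≈ 368.88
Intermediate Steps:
sqrt(f + (35067 + 4348)) = sqrt(96660 + (35067 + 4348)) = sqrt(96660 + 39415) = sqrt(136075) = 5*sqrt(5443)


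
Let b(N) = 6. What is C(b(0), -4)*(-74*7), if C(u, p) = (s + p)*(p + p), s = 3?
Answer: -4144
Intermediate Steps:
C(u, p) = 2*p*(3 + p) (C(u, p) = (3 + p)*(p + p) = (3 + p)*(2*p) = 2*p*(3 + p))
C(b(0), -4)*(-74*7) = (2*(-4)*(3 - 4))*(-74*7) = (2*(-4)*(-1))*(-518) = 8*(-518) = -4144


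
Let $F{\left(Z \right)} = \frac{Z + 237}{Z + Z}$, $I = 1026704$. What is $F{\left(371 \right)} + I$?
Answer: $\frac{380907488}{371} \approx 1.0267 \cdot 10^{6}$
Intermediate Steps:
$F{\left(Z \right)} = \frac{237 + Z}{2 Z}$
$F{\left(371 \right)} + I = \frac{237 + 371}{2 \cdot 371} + 1026704 = \frac{1}{2} \cdot \frac{1}{371} \cdot 608 + 1026704 = \frac{304}{371} + 1026704 = \frac{380907488}{371}$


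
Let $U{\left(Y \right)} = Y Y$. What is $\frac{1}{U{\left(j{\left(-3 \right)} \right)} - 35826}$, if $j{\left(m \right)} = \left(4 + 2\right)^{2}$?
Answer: $- \frac{1}{34530} \approx -2.896 \cdot 10^{-5}$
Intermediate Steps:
$j{\left(m \right)} = 36$ ($j{\left(m \right)} = 6^{2} = 36$)
$U{\left(Y \right)} = Y^{2}$
$\frac{1}{U{\left(j{\left(-3 \right)} \right)} - 35826} = \frac{1}{36^{2} - 35826} = \frac{1}{1296 - 35826} = \frac{1}{-34530} = - \frac{1}{34530}$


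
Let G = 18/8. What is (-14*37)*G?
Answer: -2331/2 ≈ -1165.5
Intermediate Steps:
G = 9/4 (G = 18*(⅛) = 9/4 ≈ 2.2500)
(-14*37)*G = -14*37*(9/4) = -518*9/4 = -2331/2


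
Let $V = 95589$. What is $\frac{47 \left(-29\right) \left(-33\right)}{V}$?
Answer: $\frac{14993}{31863} \approx 0.47055$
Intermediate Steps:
$\frac{47 \left(-29\right) \left(-33\right)}{V} = \frac{47 \left(-29\right) \left(-33\right)}{95589} = \left(-1363\right) \left(-33\right) \frac{1}{95589} = 44979 \cdot \frac{1}{95589} = \frac{14993}{31863}$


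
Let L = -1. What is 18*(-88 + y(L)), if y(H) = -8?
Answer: -1728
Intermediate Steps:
18*(-88 + y(L)) = 18*(-88 - 8) = 18*(-96) = -1728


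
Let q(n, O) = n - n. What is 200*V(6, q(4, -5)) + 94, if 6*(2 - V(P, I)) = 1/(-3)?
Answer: 4546/9 ≈ 505.11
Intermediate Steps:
q(n, O) = 0
V(P, I) = 37/18 (V(P, I) = 2 - ⅙/(-3) = 2 - ⅙*(-⅓) = 2 + 1/18 = 37/18)
200*V(6, q(4, -5)) + 94 = 200*(37/18) + 94 = 3700/9 + 94 = 4546/9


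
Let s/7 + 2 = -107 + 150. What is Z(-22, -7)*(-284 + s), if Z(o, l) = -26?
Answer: -78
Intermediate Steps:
s = 287 (s = -14 + 7*(-107 + 150) = -14 + 7*43 = -14 + 301 = 287)
Z(-22, -7)*(-284 + s) = -26*(-284 + 287) = -26*3 = -78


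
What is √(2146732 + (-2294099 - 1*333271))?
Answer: I*√480638 ≈ 693.28*I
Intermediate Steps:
√(2146732 + (-2294099 - 1*333271)) = √(2146732 + (-2294099 - 333271)) = √(2146732 - 2627370) = √(-480638) = I*√480638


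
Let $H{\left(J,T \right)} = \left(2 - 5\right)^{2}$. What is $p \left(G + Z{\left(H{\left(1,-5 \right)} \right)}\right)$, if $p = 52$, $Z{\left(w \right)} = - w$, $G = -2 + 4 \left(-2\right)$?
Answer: $-988$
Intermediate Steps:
$G = -10$ ($G = -2 - 8 = -10$)
$H{\left(J,T \right)} = 9$ ($H{\left(J,T \right)} = \left(-3\right)^{2} = 9$)
$p \left(G + Z{\left(H{\left(1,-5 \right)} \right)}\right) = 52 \left(-10 - 9\right) = 52 \left(-19\right) = -988$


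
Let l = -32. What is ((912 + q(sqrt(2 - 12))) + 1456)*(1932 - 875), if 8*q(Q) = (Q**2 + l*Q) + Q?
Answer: 10006619/4 - 32767*I*sqrt(10)/8 ≈ 2.5017e+6 - 12952.0*I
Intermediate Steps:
q(Q) = -31*Q/8 + Q**2/8 (q(Q) = ((Q**2 - 32*Q) + Q)/8 = (Q**2 - 31*Q)/8 = -31*Q/8 + Q**2/8)
((912 + q(sqrt(2 - 12))) + 1456)*(1932 - 875) = ((912 + sqrt(2 - 12)*(-31 + sqrt(2 - 12))/8) + 1456)*(1932 - 875) = ((912 + sqrt(-10)*(-31 + sqrt(-10))/8) + 1456)*1057 = ((912 + (I*sqrt(10))*(-31 + I*sqrt(10))/8) + 1456)*1057 = ((912 + I*sqrt(10)*(-31 + I*sqrt(10))/8) + 1456)*1057 = (2368 + I*sqrt(10)*(-31 + I*sqrt(10))/8)*1057 = 2502976 + 1057*I*sqrt(10)*(-31 + I*sqrt(10))/8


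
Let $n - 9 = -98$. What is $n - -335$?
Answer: $246$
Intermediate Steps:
$n = -89$ ($n = 9 - 98 = -89$)
$n - -335 = -89 - -335 = -89 + 335 = 246$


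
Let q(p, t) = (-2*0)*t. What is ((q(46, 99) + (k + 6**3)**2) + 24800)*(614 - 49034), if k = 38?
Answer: -4324680720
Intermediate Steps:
q(p, t) = 0 (q(p, t) = 0*t = 0)
((q(46, 99) + (k + 6**3)**2) + 24800)*(614 - 49034) = ((0 + (38 + 6**3)**2) + 24800)*(614 - 49034) = ((0 + (38 + 216)**2) + 24800)*(-48420) = ((0 + 254**2) + 24800)*(-48420) = ((0 + 64516) + 24800)*(-48420) = (64516 + 24800)*(-48420) = 89316*(-48420) = -4324680720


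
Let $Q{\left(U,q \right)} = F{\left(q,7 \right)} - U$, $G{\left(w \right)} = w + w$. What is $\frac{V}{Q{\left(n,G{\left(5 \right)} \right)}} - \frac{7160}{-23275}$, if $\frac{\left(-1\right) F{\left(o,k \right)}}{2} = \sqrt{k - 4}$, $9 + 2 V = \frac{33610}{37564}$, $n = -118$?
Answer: $\frac{7071588749}{25879342160} - \frac{3239 \sqrt{3}}{5559472} \approx 0.27224$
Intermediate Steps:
$G{\left(w \right)} = 2 w$
$V = - \frac{152233}{37564}$ ($V = - \frac{9}{2} + \frac{33610 \cdot \frac{1}{37564}}{2} = - \frac{9}{2} + \frac{1}{2} \cdot \frac{16805}{18782} = - \frac{9}{2} + \frac{16805}{37564} = - \frac{152233}{37564} \approx -4.0526$)
$F{\left(o,k \right)} = - 2 \sqrt{-4 + k}$ ($F{\left(o,k \right)} = - 2 \sqrt{k - 4} = - 2 \sqrt{-4 + k}$)
$Q{\left(U,q \right)} = - U - 2 \sqrt{3}$ ($Q{\left(U,q \right)} = - 2 \sqrt{-4 + 7} - U = - 2 \sqrt{3} - U = - U - 2 \sqrt{3}$)
$\frac{V}{Q{\left(n,G{\left(5 \right)} \right)}} - \frac{7160}{-23275} = - \frac{152233}{37564 \left(\left(-1\right) \left(-118\right) - 2 \sqrt{3}\right)} - \frac{7160}{-23275} = - \frac{152233}{37564 \left(118 - 2 \sqrt{3}\right)} - - \frac{1432}{4655} = - \frac{152233}{37564 \left(118 - 2 \sqrt{3}\right)} + \frac{1432}{4655} = \frac{1432}{4655} - \frac{152233}{37564 \left(118 - 2 \sqrt{3}\right)}$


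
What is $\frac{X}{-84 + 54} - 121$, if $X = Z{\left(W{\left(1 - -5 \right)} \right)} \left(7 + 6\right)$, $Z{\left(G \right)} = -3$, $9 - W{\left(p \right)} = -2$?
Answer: $- \frac{1197}{10} \approx -119.7$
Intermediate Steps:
$W{\left(p \right)} = 11$ ($W{\left(p \right)} = 9 - -2 = 9 + 2 = 11$)
$X = -39$ ($X = - 3 \left(7 + 6\right) = \left(-3\right) 13 = -39$)
$\frac{X}{-84 + 54} - 121 = - \frac{39}{-84 + 54} - 121 = - \frac{39}{-30} - 121 = \left(-39\right) \left(- \frac{1}{30}\right) - 121 = \frac{13}{10} - 121 = - \frac{1197}{10}$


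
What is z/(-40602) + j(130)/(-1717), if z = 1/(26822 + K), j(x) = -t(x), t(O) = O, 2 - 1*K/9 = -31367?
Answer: 16155813163/213381009462 ≈ 0.075713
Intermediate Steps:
K = 282321 (K = 18 - 9*(-31367) = 18 + 282303 = 282321)
j(x) = -x
z = 1/309143 (z = 1/(26822 + 282321) = 1/309143 ≈ 3.2347e-6)
z/(-40602) + j(130)/(-1717) = (1/309143)/(-40602) - 1*130/(-1717) = (1/309143)*(-1/40602) - 130*(-1/1717) = -1/12551824086 + 130/1717 = 16155813163/213381009462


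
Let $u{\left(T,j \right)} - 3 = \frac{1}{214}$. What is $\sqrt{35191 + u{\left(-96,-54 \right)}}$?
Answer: $\frac{\sqrt{1611744638}}{214} \approx 187.6$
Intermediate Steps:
$u{\left(T,j \right)} = \frac{643}{214}$ ($u{\left(T,j \right)} = 3 + \frac{1}{214} = \frac{643}{214}$)
$\sqrt{35191 + u{\left(-96,-54 \right)}} = \sqrt{35191 + \frac{643}{214}} = \sqrt{\frac{7531517}{214}} = \frac{\sqrt{1611744638}}{214}$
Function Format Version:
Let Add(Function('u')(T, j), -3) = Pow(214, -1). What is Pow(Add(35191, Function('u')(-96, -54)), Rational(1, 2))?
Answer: Mul(Rational(1, 214), Pow(1611744638, Rational(1, 2))) ≈ 187.60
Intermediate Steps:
Function('u')(T, j) = Rational(643, 214) (Function('u')(T, j) = Add(3, Pow(214, -1)) = Add(3, Rational(1, 214)) = Rational(643, 214))
Pow(Add(35191, Function('u')(-96, -54)), Rational(1, 2)) = Pow(Add(35191, Rational(643, 214)), Rational(1, 2)) = Pow(Rational(7531517, 214), Rational(1, 2)) = Mul(Rational(1, 214), Pow(1611744638, Rational(1, 2)))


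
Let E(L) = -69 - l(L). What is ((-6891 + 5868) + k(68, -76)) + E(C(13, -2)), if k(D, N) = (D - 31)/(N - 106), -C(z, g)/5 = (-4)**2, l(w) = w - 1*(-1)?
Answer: -184403/182 ≈ -1013.2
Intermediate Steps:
l(w) = 1 + w (l(w) = w + 1 = 1 + w)
C(z, g) = -80 (C(z, g) = -5*(-4)**2 = -5*16 = -80)
k(D, N) = (-31 + D)/(-106 + N)
E(L) = -70 - L (E(L) = -69 - (1 + L) = -69 + (-1 - L) = -70 - L)
((-6891 + 5868) + k(68, -76)) + E(C(13, -2)) = ((-6891 + 5868) + (-31 + 68)/(-106 - 76)) + (-70 - 1*(-80)) = (-1023 + 37/(-182)) + (-70 + 80) = (-1023 - 1/182*37) + 10 = (-1023 - 37/182) + 10 = -186223/182 + 10 = -184403/182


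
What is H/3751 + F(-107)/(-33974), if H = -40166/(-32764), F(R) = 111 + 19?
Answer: -3653027409/1043832158534 ≈ -0.0034996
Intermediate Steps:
F(R) = 130
H = 20083/16382 (H = -40166*(-1/32764) = 20083/16382 ≈ 1.2259)
H/3751 + F(-107)/(-33974) = (20083/16382)/3751 + 130/(-33974) = (20083/16382)*(1/3751) + 130*(-1/33974) = 20083/61448882 - 65/16987 = -3653027409/1043832158534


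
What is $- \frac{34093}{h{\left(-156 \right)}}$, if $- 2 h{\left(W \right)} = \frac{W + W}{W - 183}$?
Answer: $\frac{3852509}{52} \approx 74087.0$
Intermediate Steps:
$h{\left(W \right)} = - \frac{W}{-183 + W}$ ($h{\left(W \right)} = - \frac{\left(W + W\right) \frac{1}{W - 183}}{2} = - \frac{2 W \frac{1}{-183 + W}}{2} = - \frac{W}{-183 + W}$)
$- \frac{34093}{h{\left(-156 \right)}} = - \frac{34093}{\left(-1\right) \left(-156\right) \frac{1}{-183 - 156}} = - \frac{34093}{\left(-1\right) \left(-156\right) \frac{1}{-339}} = - \frac{34093}{\left(-1\right) \left(-156\right) \left(- \frac{1}{339}\right)} = - \frac{34093}{- \frac{52}{113}} = \left(-34093\right) \left(- \frac{113}{52}\right) = \frac{3852509}{52}$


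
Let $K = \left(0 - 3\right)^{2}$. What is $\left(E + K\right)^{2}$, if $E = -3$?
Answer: $36$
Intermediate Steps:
$K = 9$ ($K = \left(-3\right)^{2} = 9$)
$\left(E + K\right)^{2} = \left(-3 + 9\right)^{2} = 6^{2} = 36$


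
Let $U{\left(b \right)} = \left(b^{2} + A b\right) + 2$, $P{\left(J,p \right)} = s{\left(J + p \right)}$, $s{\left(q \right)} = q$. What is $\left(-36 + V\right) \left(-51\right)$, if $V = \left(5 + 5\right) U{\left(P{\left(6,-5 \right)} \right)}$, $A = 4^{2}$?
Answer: $-7854$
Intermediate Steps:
$P{\left(J,p \right)} = J + p$
$A = 16$
$U{\left(b \right)} = 2 + b^{2} + 16 b$ ($U{\left(b \right)} = \left(b^{2} + 16 b\right) + 2 = 2 + b^{2} + 16 b$)
$V = 190$ ($V = \left(5 + 5\right) \left(2 + \left(6 - 5\right)^{2} + 16 \left(6 - 5\right)\right) = 10 \left(2 + 1^{2} + 16 \cdot 1\right) = 10 \left(2 + 1 + 16\right) = 10 \cdot 19 = 190$)
$\left(-36 + V\right) \left(-51\right) = \left(-36 + 190\right) \left(-51\right) = 154 \left(-51\right) = -7854$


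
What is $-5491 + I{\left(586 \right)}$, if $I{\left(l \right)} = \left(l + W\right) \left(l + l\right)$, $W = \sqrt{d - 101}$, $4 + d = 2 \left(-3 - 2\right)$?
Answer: $681301 + 1172 i \sqrt{115} \approx 6.813 \cdot 10^{5} + 12568.0 i$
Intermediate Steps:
$d = -14$ ($d = -4 + 2 \left(-3 - 2\right) = -4 + 2 \left(-5\right) = -4 - 10 = -14$)
$W = i \sqrt{115}$ ($W = \sqrt{-14 - 101} = \sqrt{-115} = i \sqrt{115} \approx 10.724 i$)
$I{\left(l \right)} = 2 l \left(l + i \sqrt{115}\right)$ ($I{\left(l \right)} = \left(l + i \sqrt{115}\right) \left(l + l\right) = \left(l + i \sqrt{115}\right) 2 l = 2 l \left(l + i \sqrt{115}\right)$)
$-5491 + I{\left(586 \right)} = -5491 + 2 \cdot 586 \left(586 + i \sqrt{115}\right) = -5491 + \left(686792 + 1172 i \sqrt{115}\right) = 681301 + 1172 i \sqrt{115}$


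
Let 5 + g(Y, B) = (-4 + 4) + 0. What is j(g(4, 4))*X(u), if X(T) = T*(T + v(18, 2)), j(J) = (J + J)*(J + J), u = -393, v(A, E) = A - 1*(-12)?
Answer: 14265900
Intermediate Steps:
v(A, E) = 12 + A (v(A, E) = A + 12 = 12 + A)
g(Y, B) = -5 (g(Y, B) = -5 + ((-4 + 4) + 0) = -5 + (0 + 0) = -5 + 0 = -5)
j(J) = 4*J² (j(J) = (2*J)*(2*J) = 4*J²)
X(T) = T*(30 + T) (X(T) = T*(T + (12 + 18)) = T*(T + 30) = T*(30 + T))
j(g(4, 4))*X(u) = (4*(-5)²)*(-393*(30 - 393)) = (4*25)*(-393*(-363)) = 100*142659 = 14265900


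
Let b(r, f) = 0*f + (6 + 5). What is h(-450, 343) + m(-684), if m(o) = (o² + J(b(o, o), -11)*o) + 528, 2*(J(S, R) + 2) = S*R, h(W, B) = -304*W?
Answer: 647934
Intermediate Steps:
b(r, f) = 11 (b(r, f) = 0 + 11 = 11)
J(S, R) = -2 + R*S/2 (J(S, R) = -2 + (S*R)/2 = -2 + (R*S)/2 = -2 + R*S/2)
m(o) = 528 + o² - 125*o/2 (m(o) = (o² + (-2 + (½)*(-11)*11)*o) + 528 = (o² + (-2 - 121/2)*o) + 528 = (o² - 125*o/2) + 528 = 528 + o² - 125*o/2)
h(-450, 343) + m(-684) = -304*(-450) + (528 + (-684)² - 125/2*(-684)) = 136800 + (528 + 467856 + 42750) = 136800 + 511134 = 647934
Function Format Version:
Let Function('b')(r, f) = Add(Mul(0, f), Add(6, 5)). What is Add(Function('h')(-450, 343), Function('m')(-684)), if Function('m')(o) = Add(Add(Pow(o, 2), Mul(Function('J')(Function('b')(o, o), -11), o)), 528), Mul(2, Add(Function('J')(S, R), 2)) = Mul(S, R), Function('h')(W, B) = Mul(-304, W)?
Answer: 647934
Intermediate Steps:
Function('b')(r, f) = 11 (Function('b')(r, f) = Add(0, 11) = 11)
Function('J')(S, R) = Add(-2, Mul(Rational(1, 2), R, S)) (Function('J')(S, R) = Add(-2, Mul(Rational(1, 2), Mul(S, R))) = Add(-2, Mul(Rational(1, 2), Mul(R, S))) = Add(-2, Mul(Rational(1, 2), R, S)))
Function('m')(o) = Add(528, Pow(o, 2), Mul(Rational(-125, 2), o)) (Function('m')(o) = Add(Add(Pow(o, 2), Mul(Add(-2, Mul(Rational(1, 2), -11, 11)), o)), 528) = Add(Add(Pow(o, 2), Mul(Add(-2, Rational(-121, 2)), o)), 528) = Add(Add(Pow(o, 2), Mul(Rational(-125, 2), o)), 528) = Add(528, Pow(o, 2), Mul(Rational(-125, 2), o)))
Add(Function('h')(-450, 343), Function('m')(-684)) = Add(Mul(-304, -450), Add(528, Pow(-684, 2), Mul(Rational(-125, 2), -684))) = Add(136800, Add(528, 467856, 42750)) = Add(136800, 511134) = 647934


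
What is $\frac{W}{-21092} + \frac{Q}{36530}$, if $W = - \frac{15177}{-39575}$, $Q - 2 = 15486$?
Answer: $\frac{1292752544339}{3049217182700} \approx 0.42396$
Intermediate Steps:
$Q = 15488$ ($Q = 2 + 15486 = 15488$)
$W = \frac{15177}{39575}$ ($W = \left(-15177\right) \left(- \frac{1}{39575}\right) = \frac{15177}{39575} \approx 0.3835$)
$\frac{W}{-21092} + \frac{Q}{36530} = \frac{15177}{39575 \left(-21092\right)} + \frac{15488}{36530} = \frac{15177}{39575} \left(- \frac{1}{21092}\right) + 15488 \cdot \frac{1}{36530} = - \frac{15177}{834715900} + \frac{7744}{18265} = \frac{1292752544339}{3049217182700}$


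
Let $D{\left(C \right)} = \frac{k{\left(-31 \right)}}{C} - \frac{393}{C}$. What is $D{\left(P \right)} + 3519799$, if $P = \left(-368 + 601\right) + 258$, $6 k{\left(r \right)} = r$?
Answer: $\frac{10369325465}{2946} \approx 3.5198 \cdot 10^{6}$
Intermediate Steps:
$k{\left(r \right)} = \frac{r}{6}$
$P = 491$ ($P = 233 + 258 = 491$)
$D{\left(C \right)} = - \frac{2389}{6 C}$ ($D{\left(C \right)} = \frac{\frac{1}{6} \left(-31\right)}{C} - \frac{393}{C} = - \frac{31}{6 C} - \frac{393}{C} = - \frac{2389}{6 C}$)
$D{\left(P \right)} + 3519799 = - \frac{2389}{6 \cdot 491} + 3519799 = \left(- \frac{2389}{6}\right) \frac{1}{491} + 3519799 = - \frac{2389}{2946} + 3519799 = \frac{10369325465}{2946}$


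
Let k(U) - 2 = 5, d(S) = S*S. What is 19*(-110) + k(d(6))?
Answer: -2083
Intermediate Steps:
d(S) = S²
k(U) = 7 (k(U) = 2 + 5 = 7)
19*(-110) + k(d(6)) = 19*(-110) + 7 = -2090 + 7 = -2083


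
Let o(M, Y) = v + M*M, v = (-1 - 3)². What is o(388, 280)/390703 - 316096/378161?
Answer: -66563735328/147748637183 ≈ -0.45052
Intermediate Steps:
v = 16 (v = (-4)² = 16)
o(M, Y) = 16 + M² (o(M, Y) = 16 + M*M = 16 + M²)
o(388, 280)/390703 - 316096/378161 = (16 + 388²)/390703 - 316096/378161 = (16 + 150544)*(1/390703) - 316096*1/378161 = 150560*(1/390703) - 316096/378161 = 150560/390703 - 316096/378161 = -66563735328/147748637183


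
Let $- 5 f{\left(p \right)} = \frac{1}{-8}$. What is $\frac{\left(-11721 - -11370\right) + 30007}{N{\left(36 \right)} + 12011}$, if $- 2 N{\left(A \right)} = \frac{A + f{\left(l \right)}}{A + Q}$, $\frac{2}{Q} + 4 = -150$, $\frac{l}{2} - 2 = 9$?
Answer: $\frac{6574142080}{2662487523} \approx 2.4692$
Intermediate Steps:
$l = 22$ ($l = 4 + 2 \cdot 9 = 4 + 18 = 22$)
$Q = - \frac{1}{77}$ ($Q = \frac{2}{-4 - 150} = \frac{2}{-154} = 2 \left(- \frac{1}{154}\right) = - \frac{1}{77} \approx -0.012987$)
$f{\left(p \right)} = \frac{1}{40}$ ($f{\left(p \right)} = - \frac{1}{5 \left(-8\right)} = \left(- \frac{1}{5}\right) \left(- \frac{1}{8}\right) = \frac{1}{40}$)
$N{\left(A \right)} = - \frac{\frac{1}{40} + A}{2 \left(- \frac{1}{77} + A\right)}$ ($N{\left(A \right)} = - \frac{\left(A + \frac{1}{40}\right) \frac{1}{A - \frac{1}{77}}}{2} = - \frac{\left(\frac{1}{40} + A\right) \frac{1}{- \frac{1}{77} + A}}{2} = - \frac{\frac{1}{- \frac{1}{77} + A} \left(\frac{1}{40} + A\right)}{2} = - \frac{\frac{1}{40} + A}{2 \left(- \frac{1}{77} + A\right)}$)
$\frac{\left(-11721 - -11370\right) + 30007}{N{\left(36 \right)} + 12011} = \frac{\left(-11721 - -11370\right) + 30007}{\frac{77 \left(-1 - 1440\right)}{80 \left(-1 + 77 \cdot 36\right)} + 12011} = \frac{\left(-11721 + 11370\right) + 30007}{\frac{77 \left(-1 - 1440\right)}{80 \left(-1 + 2772\right)} + 12011} = \frac{-351 + 30007}{\frac{77}{80} \cdot \frac{1}{2771} \left(-1441\right) + 12011} = \frac{29656}{\frac{77}{80} \cdot \frac{1}{2771} \left(-1441\right) + 12011} = \frac{29656}{- \frac{110957}{221680} + 12011} = \frac{29656}{\frac{2662487523}{221680}} = 29656 \cdot \frac{221680}{2662487523} = \frac{6574142080}{2662487523}$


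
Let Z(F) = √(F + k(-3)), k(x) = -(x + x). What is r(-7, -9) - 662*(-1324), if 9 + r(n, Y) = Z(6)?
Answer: 876479 + 2*√3 ≈ 8.7648e+5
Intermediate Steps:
k(x) = -2*x
Z(F) = √(6 + F) (Z(F) = √(F - 2*(-3)) = √(F + 6) = √(6 + F))
r(n, Y) = -9 + 2*√3 (r(n, Y) = -9 + √(6 + 6) = -9 + √12 = -9 + 2*√3)
r(-7, -9) - 662*(-1324) = (-9 + 2*√3) - 662*(-1324) = (-9 + 2*√3) + 876488 = 876479 + 2*√3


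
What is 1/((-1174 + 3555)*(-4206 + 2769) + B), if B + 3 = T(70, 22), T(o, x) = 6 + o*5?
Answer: -1/3421144 ≈ -2.9230e-7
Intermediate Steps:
T(o, x) = 6 + 5*o
B = 353 (B = -3 + (6 + 5*70) = -3 + (6 + 350) = -3 + 356 = 353)
1/((-1174 + 3555)*(-4206 + 2769) + B) = 1/((-1174 + 3555)*(-4206 + 2769) + 353) = 1/(2381*(-1437) + 353) = 1/(-3421497 + 353) = 1/(-3421144) = -1/3421144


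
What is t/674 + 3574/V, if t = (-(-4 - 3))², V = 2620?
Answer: 317157/220735 ≈ 1.4368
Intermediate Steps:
t = 49 (t = (-1*(-7))² = 7² = 49)
t/674 + 3574/V = 49/674 + 3574/2620 = 49*(1/674) + 3574*(1/2620) = 49/674 + 1787/1310 = 317157/220735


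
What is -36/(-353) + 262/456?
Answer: 54451/80484 ≈ 0.67654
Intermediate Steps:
-36/(-353) + 262/456 = -36*(-1/353) + 262*(1/456) = 36/353 + 131/228 = 54451/80484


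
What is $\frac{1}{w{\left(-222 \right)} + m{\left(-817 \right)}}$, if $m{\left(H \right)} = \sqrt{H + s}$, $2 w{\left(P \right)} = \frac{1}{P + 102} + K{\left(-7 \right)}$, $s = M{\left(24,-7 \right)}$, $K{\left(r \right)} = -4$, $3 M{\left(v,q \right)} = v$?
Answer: $- \frac{115440}{46829761} - \frac{57600 i \sqrt{809}}{46829761} \approx -0.0024651 - 0.034984 i$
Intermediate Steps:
$M{\left(v,q \right)} = \frac{v}{3}$
$s = 8$ ($s = \frac{1}{3} \cdot 24 = 8$)
$w{\left(P \right)} = -2 + \frac{1}{2 \left(102 + P\right)}$ ($w{\left(P \right)} = \frac{\frac{1}{P + 102} - 4}{2} = \frac{\frac{1}{102 + P} - 4}{2} = \frac{-4 + \frac{1}{102 + P}}{2} = -2 + \frac{1}{2 \left(102 + P\right)}$)
$m{\left(H \right)} = \sqrt{8 + H}$ ($m{\left(H \right)} = \sqrt{H + 8} = \sqrt{8 + H}$)
$\frac{1}{w{\left(-222 \right)} + m{\left(-817 \right)}} = \frac{1}{\frac{-407 - -888}{2 \left(102 - 222\right)} + \sqrt{8 - 817}} = \frac{1}{\frac{-407 + 888}{2 \left(-120\right)} + \sqrt{-809}} = \frac{1}{\frac{1}{2} \left(- \frac{1}{120}\right) 481 + i \sqrt{809}} = \frac{1}{- \frac{481}{240} + i \sqrt{809}}$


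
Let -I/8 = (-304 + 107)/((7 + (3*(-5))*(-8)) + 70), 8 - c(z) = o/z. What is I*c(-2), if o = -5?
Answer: 44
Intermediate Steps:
c(z) = 8 + 5/z (c(z) = 8 - (-5)/z = 8 + 5/z)
I = 8 (I = -8*(-304 + 107)/((7 + (3*(-5))*(-8)) + 70) = -(-1576)/((7 - 15*(-8)) + 70) = -(-1576)/((7 + 120) + 70) = -(-1576)/(127 + 70) = -(-1576)/197 = -8*(-1) = 8)
I*c(-2) = 8*(8 + 5/(-2)) = 8*(8 + 5*(-½)) = 8*(8 - 5/2) = 8*(11/2) = 44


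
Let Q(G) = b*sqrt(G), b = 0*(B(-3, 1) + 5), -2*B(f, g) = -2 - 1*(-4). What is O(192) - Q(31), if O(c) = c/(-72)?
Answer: -8/3 ≈ -2.6667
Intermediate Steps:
B(f, g) = -1 (B(f, g) = -(-2 - 1*(-4))/2 = -(-2 + 4)/2 = -1/2*2 = -1)
O(c) = -c/72 (O(c) = c*(-1/72) = -c/72)
b = 0 (b = 0*(-1 + 5) = 0*4 = 0)
Q(G) = 0 (Q(G) = 0*sqrt(G) = 0)
O(192) - Q(31) = -1/72*192 - 1*0 = -8/3 + 0 = -8/3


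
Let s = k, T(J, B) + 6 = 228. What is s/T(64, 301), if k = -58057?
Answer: -58057/222 ≈ -261.52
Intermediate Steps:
T(J, B) = 222 (T(J, B) = -6 + 228 = 222)
s = -58057
s/T(64, 301) = -58057/222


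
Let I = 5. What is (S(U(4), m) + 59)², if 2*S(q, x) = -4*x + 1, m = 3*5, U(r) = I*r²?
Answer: 3481/4 ≈ 870.25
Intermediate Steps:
U(r) = 5*r²
m = 15
S(q, x) = ½ - 2*x (S(q, x) = (-4*x + 1)/2 = (1 - 4*x)/2 = ½ - 2*x)
(S(U(4), m) + 59)² = ((½ - 2*15) + 59)² = ((½ - 30) + 59)² = (-59/2 + 59)² = (59/2)² = 3481/4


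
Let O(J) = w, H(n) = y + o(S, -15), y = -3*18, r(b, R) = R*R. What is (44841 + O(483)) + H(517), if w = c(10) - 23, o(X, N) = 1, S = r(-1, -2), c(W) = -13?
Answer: 44752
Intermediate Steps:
r(b, R) = R²
S = 4 (S = (-2)² = 4)
y = -54
H(n) = -53 (H(n) = -54 + 1 = -53)
w = -36 (w = -13 - 23 = -36)
O(J) = -36
(44841 + O(483)) + H(517) = (44841 - 36) - 53 = 44805 - 53 = 44752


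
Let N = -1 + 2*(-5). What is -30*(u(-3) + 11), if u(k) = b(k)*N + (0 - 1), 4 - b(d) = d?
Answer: 2010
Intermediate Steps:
b(d) = 4 - d
N = -11 (N = -1 - 10 = -11)
u(k) = -45 + 11*k (u(k) = (4 - k)*(-11) + (0 - 1) = (-44 + 11*k) - 1 = -45 + 11*k)
-30*(u(-3) + 11) = -30*((-45 + 11*(-3)) + 11) = -30*((-45 - 33) + 11) = -30*(-78 + 11) = -30*(-67) = 2010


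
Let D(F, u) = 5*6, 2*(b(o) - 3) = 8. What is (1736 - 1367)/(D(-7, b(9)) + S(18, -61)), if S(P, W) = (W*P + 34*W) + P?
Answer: -369/3124 ≈ -0.11812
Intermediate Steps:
S(P, W) = P + 34*W + P*W (S(P, W) = (P*W + 34*W) + P = (34*W + P*W) + P = P + 34*W + P*W)
b(o) = 7 (b(o) = 3 + (½)*8 = 3 + 4 = 7)
D(F, u) = 30
(1736 - 1367)/(D(-7, b(9)) + S(18, -61)) = (1736 - 1367)/(30 + (18 + 34*(-61) + 18*(-61))) = 369/(30 + (18 - 2074 - 1098)) = 369/(30 - 3154) = 369/(-3124) = 369*(-1/3124) = -369/3124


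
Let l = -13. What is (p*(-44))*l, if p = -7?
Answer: -4004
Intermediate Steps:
(p*(-44))*l = -7*(-44)*(-13) = 308*(-13) = -4004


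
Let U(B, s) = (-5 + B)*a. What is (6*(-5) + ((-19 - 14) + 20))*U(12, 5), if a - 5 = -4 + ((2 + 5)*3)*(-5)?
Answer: 31304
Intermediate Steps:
a = -104 (a = 5 + (-4 + ((2 + 5)*3)*(-5)) = 5 + (-4 + (7*3)*(-5)) = 5 + (-4 + 21*(-5)) = 5 + (-4 - 105) = 5 - 109 = -104)
U(B, s) = 520 - 104*B (U(B, s) = (-5 + B)*(-104) = 520 - 104*B)
(6*(-5) + ((-19 - 14) + 20))*U(12, 5) = (6*(-5) + ((-19 - 14) + 20))*(520 - 104*12) = (-30 + (-33 + 20))*(520 - 1248) = (-30 - 13)*(-728) = -43*(-728) = 31304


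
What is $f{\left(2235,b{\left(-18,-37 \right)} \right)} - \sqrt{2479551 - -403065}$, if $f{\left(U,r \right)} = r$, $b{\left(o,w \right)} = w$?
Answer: $-37 - 2 \sqrt{720654} \approx -1734.8$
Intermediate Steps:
$f{\left(2235,b{\left(-18,-37 \right)} \right)} - \sqrt{2479551 - -403065} = -37 - \sqrt{2479551 - -403065} = -37 - \sqrt{2479551 + 403065} = -37 - \sqrt{2882616} = -37 - 2 \sqrt{720654}$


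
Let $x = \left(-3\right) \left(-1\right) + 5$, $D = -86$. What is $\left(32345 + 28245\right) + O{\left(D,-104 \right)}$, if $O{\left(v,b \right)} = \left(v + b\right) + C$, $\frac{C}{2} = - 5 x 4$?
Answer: $60080$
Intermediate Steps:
$x = 8$ ($x = 3 + 5 = 8$)
$C = -320$ ($C = 2 \left(-5\right) 8 \cdot 4 = 2 \left(\left(-40\right) 4\right) = 2 \left(-160\right) = -320$)
$O{\left(v,b \right)} = -320 + b + v$ ($O{\left(v,b \right)} = \left(v + b\right) - 320 = \left(b + v\right) - 320 = -320 + b + v$)
$\left(32345 + 28245\right) + O{\left(D,-104 \right)} = \left(32345 + 28245\right) - 510 = 60590 - 510 = 60080$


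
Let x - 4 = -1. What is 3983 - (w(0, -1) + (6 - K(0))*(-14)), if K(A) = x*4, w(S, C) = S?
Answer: 3899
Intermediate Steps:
x = 3 (x = 4 - 1 = 3)
K(A) = 12 (K(A) = 3*4 = 12)
3983 - (w(0, -1) + (6 - K(0))*(-14)) = 3983 - (0 + (6 - 1*12)*(-14)) = 3983 - (0 + (6 - 12)*(-14)) = 3983 - (0 - 6*(-14)) = 3983 - (0 + 84) = 3983 - 1*84 = 3983 - 84 = 3899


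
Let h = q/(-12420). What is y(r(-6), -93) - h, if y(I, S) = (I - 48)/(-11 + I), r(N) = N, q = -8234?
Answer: 11537/4590 ≈ 2.5135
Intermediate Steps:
y(I, S) = (-48 + I)/(-11 + I)
h = 179/270 (h = -8234/(-12420) = -8234*(-1/12420) = 179/270 ≈ 0.66296)
y(r(-6), -93) - h = (-48 - 6)/(-11 - 6) - 1*179/270 = -54/(-17) - 179/270 = -1/17*(-54) - 179/270 = 54/17 - 179/270 = 11537/4590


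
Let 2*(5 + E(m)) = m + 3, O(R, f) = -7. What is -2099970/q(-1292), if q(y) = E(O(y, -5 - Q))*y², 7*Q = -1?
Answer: 1049985/5842424 ≈ 0.17972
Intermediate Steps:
Q = -⅐ (Q = (⅐)*(-1) = -⅐ ≈ -0.14286)
E(m) = -7/2 + m/2 (E(m) = -5 + (m + 3)/2 = -5 + (3 + m)/2 = -5 + (3/2 + m/2) = -7/2 + m/2)
q(y) = -7*y² (q(y) = (-7/2 + (½)*(-7))*y² = (-7/2 - 7/2)*y² = -7*y²)
-2099970/q(-1292) = -2099970/((-7*(-1292)²)) = -2099970/((-7*1669264)) = -2099970/(-11684848) = -2099970*(-1/11684848) = 1049985/5842424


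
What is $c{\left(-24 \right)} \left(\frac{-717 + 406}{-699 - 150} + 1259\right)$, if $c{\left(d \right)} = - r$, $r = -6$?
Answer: $\frac{2138404}{283} \approx 7556.2$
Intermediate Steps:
$c{\left(d \right)} = 6$ ($c{\left(d \right)} = \left(-1\right) \left(-6\right) = 6$)
$c{\left(-24 \right)} \left(\frac{-717 + 406}{-699 - 150} + 1259\right) = 6 \left(\frac{-717 + 406}{-699 - 150} + 1259\right) = 6 \left(- \frac{311}{-849} + 1259\right) = 6 \left(\left(-311\right) \left(- \frac{1}{849}\right) + 1259\right) = 6 \left(\frac{311}{849} + 1259\right) = 6 \cdot \frac{1069202}{849} = \frac{2138404}{283}$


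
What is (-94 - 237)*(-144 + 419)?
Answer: -91025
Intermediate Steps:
(-94 - 237)*(-144 + 419) = -331*275 = -91025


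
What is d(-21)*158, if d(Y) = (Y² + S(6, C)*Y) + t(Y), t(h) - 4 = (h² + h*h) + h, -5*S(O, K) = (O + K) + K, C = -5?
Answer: 1018468/5 ≈ 2.0369e+5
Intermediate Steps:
S(O, K) = -2*K/5 - O/5 (S(O, K) = -((O + K) + K)/5 = -((K + O) + K)/5 = -(O + 2*K)/5 = -2*K/5 - O/5)
t(h) = 4 + h + 2*h² (t(h) = 4 + ((h² + h*h) + h) = 4 + ((h² + h²) + h) = 4 + (2*h² + h) = 4 + (h + 2*h²) = 4 + h + 2*h²)
d(Y) = 4 + 3*Y² + 9*Y/5 (d(Y) = (Y² + (-⅖*(-5) - ⅕*6)*Y) + (4 + Y + 2*Y²) = (Y² + (2 - 6/5)*Y) + (4 + Y + 2*Y²) = (Y² + 4*Y/5) + (4 + Y + 2*Y²) = 4 + 3*Y² + 9*Y/5)
d(-21)*158 = (4 + 3*(-21)² + (9/5)*(-21))*158 = (4 + 3*441 - 189/5)*158 = (4 + 1323 - 189/5)*158 = (6446/5)*158 = 1018468/5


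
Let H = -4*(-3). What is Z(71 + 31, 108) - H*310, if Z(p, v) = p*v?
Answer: 7296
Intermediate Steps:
H = 12
Z(71 + 31, 108) - H*310 = (71 + 31)*108 - 12*310 = 102*108 - 1*3720 = 11016 - 3720 = 7296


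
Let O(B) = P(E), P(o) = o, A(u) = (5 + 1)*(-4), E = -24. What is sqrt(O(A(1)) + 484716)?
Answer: 26*sqrt(717) ≈ 696.20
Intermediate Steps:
A(u) = -24 (A(u) = 6*(-4) = -24)
O(B) = -24
sqrt(O(A(1)) + 484716) = sqrt(-24 + 484716) = sqrt(484692) = 26*sqrt(717)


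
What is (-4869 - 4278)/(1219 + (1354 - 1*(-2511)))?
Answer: -9147/5084 ≈ -1.7992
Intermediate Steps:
(-4869 - 4278)/(1219 + (1354 - 1*(-2511))) = -9147/(1219 + (1354 + 2511)) = -9147/(1219 + 3865) = -9147/5084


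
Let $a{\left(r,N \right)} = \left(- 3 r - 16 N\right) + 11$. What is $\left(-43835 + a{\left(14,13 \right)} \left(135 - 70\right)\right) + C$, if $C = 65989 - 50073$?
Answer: $-43454$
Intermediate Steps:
$a{\left(r,N \right)} = 11 - 16 N - 3 r$ ($a{\left(r,N \right)} = \left(- 16 N - 3 r\right) + 11 = 11 - 16 N - 3 r$)
$C = 15916$ ($C = 65989 - 50073 = 15916$)
$\left(-43835 + a{\left(14,13 \right)} \left(135 - 70\right)\right) + C = \left(-43835 + \left(11 - 208 - 42\right) \left(135 - 70\right)\right) + 15916 = \left(-43835 + \left(11 - 208 - 42\right) 65\right) + 15916 = \left(-43835 - 15535\right) + 15916 = -59370 + 15916 = -43454$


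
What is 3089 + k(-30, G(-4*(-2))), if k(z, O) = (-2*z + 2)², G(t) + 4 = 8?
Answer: 6933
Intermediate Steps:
G(t) = 4 (G(t) = -4 + 8 = 4)
k(z, O) = (2 - 2*z)²
3089 + k(-30, G(-4*(-2))) = 3089 + 4*(-1 - 30)² = 3089 + 4*(-31)² = 3089 + 4*961 = 3089 + 3844 = 6933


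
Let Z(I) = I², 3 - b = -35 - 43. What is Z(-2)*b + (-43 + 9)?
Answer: 290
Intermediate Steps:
b = 81 (b = 3 - (-35 - 43) = 3 - 1*(-78) = 3 + 78 = 81)
Z(-2)*b + (-43 + 9) = (-2)²*81 + (-43 + 9) = 4*81 - 34 = 324 - 34 = 290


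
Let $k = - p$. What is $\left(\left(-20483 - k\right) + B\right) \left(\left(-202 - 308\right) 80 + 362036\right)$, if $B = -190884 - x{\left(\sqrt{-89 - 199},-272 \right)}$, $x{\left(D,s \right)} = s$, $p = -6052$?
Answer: $-69755433692$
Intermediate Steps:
$k = 6052$ ($k = \left(-1\right) \left(-6052\right) = 6052$)
$B = -190612$ ($B = -190884 - -272 = -190884 + 272 = -190612$)
$\left(\left(-20483 - k\right) + B\right) \left(\left(-202 - 308\right) 80 + 362036\right) = \left(\left(-20483 - 6052\right) - 190612\right) \left(\left(-202 - 308\right) 80 + 362036\right) = \left(\left(-20483 - 6052\right) - 190612\right) \left(\left(-510\right) 80 + 362036\right) = \left(-26535 - 190612\right) \left(-40800 + 362036\right) = \left(-217147\right) 321236 = -69755433692$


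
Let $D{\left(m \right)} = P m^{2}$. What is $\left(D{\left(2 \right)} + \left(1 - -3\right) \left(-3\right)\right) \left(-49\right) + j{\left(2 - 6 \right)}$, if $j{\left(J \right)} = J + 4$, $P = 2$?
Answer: $196$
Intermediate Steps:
$D{\left(m \right)} = 2 m^{2}$
$j{\left(J \right)} = 4 + J$
$\left(D{\left(2 \right)} + \left(1 - -3\right) \left(-3\right)\right) \left(-49\right) + j{\left(2 - 6 \right)} = \left(2 \cdot 2^{2} + \left(1 - -3\right) \left(-3\right)\right) \left(-49\right) + \left(4 + \left(2 - 6\right)\right) = \left(2 \cdot 4 + \left(1 + 3\right) \left(-3\right)\right) \left(-49\right) + \left(4 + \left(2 - 6\right)\right) = \left(8 + 4 \left(-3\right)\right) \left(-49\right) + \left(4 - 4\right) = \left(8 - 12\right) \left(-49\right) + 0 = \left(-4\right) \left(-49\right) + 0 = 196 + 0 = 196$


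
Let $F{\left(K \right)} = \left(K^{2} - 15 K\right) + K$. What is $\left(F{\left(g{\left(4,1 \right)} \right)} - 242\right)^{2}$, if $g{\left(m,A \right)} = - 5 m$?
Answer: $191844$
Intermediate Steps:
$F{\left(K \right)} = K^{2} - 14 K$
$\left(F{\left(g{\left(4,1 \right)} \right)} - 242\right)^{2} = \left(\left(-5\right) 4 \left(-14 - 20\right) - 242\right)^{2} = \left(- 20 \left(-14 - 20\right) - 242\right)^{2} = \left(\left(-20\right) \left(-34\right) - 242\right)^{2} = \left(680 - 242\right)^{2} = 438^{2} = 191844$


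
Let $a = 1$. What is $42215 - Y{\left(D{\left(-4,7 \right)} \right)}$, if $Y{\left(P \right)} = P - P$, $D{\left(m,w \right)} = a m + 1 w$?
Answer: $42215$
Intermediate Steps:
$D{\left(m,w \right)} = m + w$ ($D{\left(m,w \right)} = 1 m + 1 w = m + w$)
$Y{\left(P \right)} = 0$
$42215 - Y{\left(D{\left(-4,7 \right)} \right)} = 42215 - 0 = 42215 + 0 = 42215$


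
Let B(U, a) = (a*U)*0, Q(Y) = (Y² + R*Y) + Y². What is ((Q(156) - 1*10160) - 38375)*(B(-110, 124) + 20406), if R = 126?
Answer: 403895958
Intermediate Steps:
Q(Y) = 2*Y² + 126*Y (Q(Y) = (Y² + 126*Y) + Y² = 2*Y² + 126*Y)
B(U, a) = 0 (B(U, a) = (U*a)*0 = 0)
((Q(156) - 1*10160) - 38375)*(B(-110, 124) + 20406) = ((2*156*(63 + 156) - 1*10160) - 38375)*(0 + 20406) = ((2*156*219 - 10160) - 38375)*20406 = ((68328 - 10160) - 38375)*20406 = (58168 - 38375)*20406 = 19793*20406 = 403895958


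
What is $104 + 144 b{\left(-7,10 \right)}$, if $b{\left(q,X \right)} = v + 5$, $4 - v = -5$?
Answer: $2120$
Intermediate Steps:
$v = 9$ ($v = 4 - -5 = 4 + 5 = 9$)
$b{\left(q,X \right)} = 14$ ($b{\left(q,X \right)} = 9 + 5 = 14$)
$104 + 144 b{\left(-7,10 \right)} = 104 + 144 \cdot 14 = 104 + 2016 = 2120$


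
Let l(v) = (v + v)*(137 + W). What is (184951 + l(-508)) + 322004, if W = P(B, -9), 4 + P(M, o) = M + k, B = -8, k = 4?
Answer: 375891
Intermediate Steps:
P(M, o) = M (P(M, o) = -4 + (M + 4) = -4 + (4 + M) = M)
W = -8
l(v) = 258*v (l(v) = (v + v)*(137 - 8) = (2*v)*129 = 258*v)
(184951 + l(-508)) + 322004 = (184951 + 258*(-508)) + 322004 = (184951 - 131064) + 322004 = 53887 + 322004 = 375891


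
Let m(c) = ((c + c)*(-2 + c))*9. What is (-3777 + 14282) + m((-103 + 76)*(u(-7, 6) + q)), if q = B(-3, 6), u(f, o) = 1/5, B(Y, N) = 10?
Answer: 34640807/25 ≈ 1.3856e+6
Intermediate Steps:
u(f, o) = ⅕
q = 10
m(c) = 18*c*(-2 + c) (m(c) = ((2*c)*(-2 + c))*9 = (2*c*(-2 + c))*9 = 18*c*(-2 + c))
(-3777 + 14282) + m((-103 + 76)*(u(-7, 6) + q)) = (-3777 + 14282) + 18*((-103 + 76)*(⅕ + 10))*(-2 + (-103 + 76)*(⅕ + 10)) = 10505 + 18*(-27*51/5)*(-2 - 27*51/5) = 10505 + 18*(-1377/5)*(-2 - 1377/5) = 10505 + 18*(-1377/5)*(-1387/5) = 10505 + 34378182/25 = 34640807/25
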